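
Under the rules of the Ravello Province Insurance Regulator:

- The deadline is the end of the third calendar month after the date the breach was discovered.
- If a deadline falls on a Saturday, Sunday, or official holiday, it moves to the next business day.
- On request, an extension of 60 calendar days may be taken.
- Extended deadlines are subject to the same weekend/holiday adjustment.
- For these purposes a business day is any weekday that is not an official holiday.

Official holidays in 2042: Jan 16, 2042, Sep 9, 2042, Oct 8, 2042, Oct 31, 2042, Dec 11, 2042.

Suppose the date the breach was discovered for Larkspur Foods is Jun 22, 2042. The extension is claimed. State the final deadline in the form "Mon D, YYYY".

3 months after Jun 22, 2042 is September 2042; that month ends on Sep 30, 2042.
Sep 30, 2042 is a Tuesday and not a listed holiday, so it stands.
With the 60-day extension, Sep 30, 2042 becomes Nov 29, 2042.
Nov 29, 2042 is a Saturday, so it moves to the next business day, Dec 1, 2042 (Monday).
So the filing is due Dec 1, 2042.

Dec 1, 2042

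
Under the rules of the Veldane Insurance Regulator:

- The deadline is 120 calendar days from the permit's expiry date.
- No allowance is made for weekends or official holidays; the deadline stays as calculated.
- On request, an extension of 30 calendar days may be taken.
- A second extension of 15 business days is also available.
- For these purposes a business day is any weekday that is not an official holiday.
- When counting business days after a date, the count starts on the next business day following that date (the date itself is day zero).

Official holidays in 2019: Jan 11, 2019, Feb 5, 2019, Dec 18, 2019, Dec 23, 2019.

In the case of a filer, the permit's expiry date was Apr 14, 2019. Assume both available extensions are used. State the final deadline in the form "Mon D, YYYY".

Oct 2, 2019

Trigger date Apr 14, 2019 + 120 calendar days = Aug 12, 2019.
Aug 12, 2019 is a Monday; no weekend or holiday adjustment applies.
The 30-calendar-day extension moves the deadline from Aug 12, 2019 to Sep 11, 2019.
Sep 11, 2019 falls on a Wednesday. The rules make no weekend/holiday allowance, so it remains Sep 11, 2019.
Counting 15 further business days from Sep 11, 2019 reaches Oct 2, 2019.
No adjustment is made for weekends or holidays, so Oct 2, 2019 stands.
The final due date is Oct 2, 2019.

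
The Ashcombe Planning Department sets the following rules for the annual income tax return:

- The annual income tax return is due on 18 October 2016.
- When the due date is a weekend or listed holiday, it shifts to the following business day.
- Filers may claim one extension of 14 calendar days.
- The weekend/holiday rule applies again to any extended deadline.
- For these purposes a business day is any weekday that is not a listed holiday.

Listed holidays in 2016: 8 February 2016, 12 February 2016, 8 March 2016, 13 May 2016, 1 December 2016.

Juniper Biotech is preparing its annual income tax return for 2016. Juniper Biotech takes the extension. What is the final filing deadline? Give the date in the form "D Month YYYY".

Start from the fixed due date, 18 October 2016.
Since 18 October 2016 is a Tuesday and not a holiday, the date is unchanged.
With the 14-day extension, 18 October 2016 becomes 1 November 2016.
Since 1 November 2016 is a Tuesday and not a holiday, the date is unchanged.
Final deadline: 1 November 2016.

1 November 2016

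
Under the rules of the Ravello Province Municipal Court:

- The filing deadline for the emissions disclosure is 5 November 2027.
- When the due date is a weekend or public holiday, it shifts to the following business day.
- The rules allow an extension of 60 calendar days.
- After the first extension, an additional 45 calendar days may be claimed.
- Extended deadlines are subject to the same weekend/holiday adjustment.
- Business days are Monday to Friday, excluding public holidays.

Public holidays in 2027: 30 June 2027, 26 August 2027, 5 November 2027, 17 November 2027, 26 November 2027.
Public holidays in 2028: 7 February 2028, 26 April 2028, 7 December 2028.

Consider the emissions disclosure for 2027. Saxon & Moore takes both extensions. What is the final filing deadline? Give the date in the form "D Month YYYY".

The stated deadline is 5 November 2027.
5 November 2027 falls on a listed holiday. Rolling to the next business day gives 8 November 2027, a Monday.
The 60-calendar-day extension moves the deadline from 8 November 2027 to 7 January 2028.
Since 7 January 2028 is a Friday and not a holiday, the date is unchanged.
With the 45-day extension, 7 January 2028 becomes 21 February 2028.
21 February 2028 (Monday) is already a business day.
Deadline: 21 February 2028.

21 February 2028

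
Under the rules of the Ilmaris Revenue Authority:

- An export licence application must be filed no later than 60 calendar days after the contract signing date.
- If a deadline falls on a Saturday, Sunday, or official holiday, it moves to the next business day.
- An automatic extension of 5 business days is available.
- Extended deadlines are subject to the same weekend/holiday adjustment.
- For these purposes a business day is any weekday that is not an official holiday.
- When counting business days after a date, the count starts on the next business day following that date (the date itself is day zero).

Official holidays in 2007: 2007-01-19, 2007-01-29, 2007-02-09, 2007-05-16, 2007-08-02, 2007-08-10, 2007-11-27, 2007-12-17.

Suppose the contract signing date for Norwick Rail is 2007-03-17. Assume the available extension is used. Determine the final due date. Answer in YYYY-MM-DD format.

From 2007-03-17, 60 calendar days later is 2007-05-16.
Because 2007-05-16 is a listed holiday, the deadline becomes 2007-05-17 (Thursday).
Counting 5 further business days from 2007-05-17 reaches 2007-05-24.
Since 2007-05-24 is a Thursday and not a holiday, the date is unchanged.
Final deadline: 2007-05-24.

2007-05-24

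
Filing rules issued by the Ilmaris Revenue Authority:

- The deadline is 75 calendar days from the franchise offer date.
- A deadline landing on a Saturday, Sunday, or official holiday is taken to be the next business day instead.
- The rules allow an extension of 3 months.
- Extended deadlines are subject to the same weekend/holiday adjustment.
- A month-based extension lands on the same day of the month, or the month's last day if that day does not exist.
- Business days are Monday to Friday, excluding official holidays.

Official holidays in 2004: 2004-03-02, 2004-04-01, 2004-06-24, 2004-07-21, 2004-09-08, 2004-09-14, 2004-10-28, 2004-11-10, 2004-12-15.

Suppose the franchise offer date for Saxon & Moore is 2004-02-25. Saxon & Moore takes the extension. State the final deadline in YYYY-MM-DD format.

2004-08-10

From 2004-02-25, 75 calendar days later is 2004-05-10.
2004-05-10 (Monday) is already a business day.
The 3 months extension carries 2004-05-10 to 2004-08-10.
2004-08-10 is a Tuesday and not a listed holiday, so it stands.
Deadline: 2004-08-10.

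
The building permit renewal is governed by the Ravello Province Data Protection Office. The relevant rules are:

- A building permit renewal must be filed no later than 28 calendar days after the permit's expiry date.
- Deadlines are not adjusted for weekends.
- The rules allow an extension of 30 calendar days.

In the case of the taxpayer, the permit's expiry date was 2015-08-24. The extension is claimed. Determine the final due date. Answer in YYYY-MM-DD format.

2015-10-21

From 2015-08-24, 28 calendar days later is 2015-09-21.
2015-09-21 is a Monday; no weekend or holiday adjustment applies.
The 30-calendar-day extension moves the deadline from 2015-09-21 to 2015-10-21.
No adjustment is made for weekends or holidays, so 2015-10-21 stands.
Final deadline: 2015-10-21.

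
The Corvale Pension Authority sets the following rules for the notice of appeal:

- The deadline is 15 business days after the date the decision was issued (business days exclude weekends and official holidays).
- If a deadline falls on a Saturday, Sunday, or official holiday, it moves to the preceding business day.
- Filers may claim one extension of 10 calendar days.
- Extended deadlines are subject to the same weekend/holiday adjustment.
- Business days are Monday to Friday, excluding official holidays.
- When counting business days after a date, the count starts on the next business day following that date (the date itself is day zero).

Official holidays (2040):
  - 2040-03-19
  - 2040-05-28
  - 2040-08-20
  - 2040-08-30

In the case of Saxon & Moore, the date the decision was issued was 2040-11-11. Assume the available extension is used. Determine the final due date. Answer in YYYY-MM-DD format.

2040-12-10

15 business days after 2040-11-11, excluding weekends and holidays, is 2040-11-30.
2040-11-30 falls on a Friday, which is a business day, so no adjustment is needed.
The 10-calendar-day extension moves the deadline from 2040-11-30 to 2040-12-10.
Since 2040-12-10 is a Monday and not a holiday, the date is unchanged.
The final due date is 2040-12-10.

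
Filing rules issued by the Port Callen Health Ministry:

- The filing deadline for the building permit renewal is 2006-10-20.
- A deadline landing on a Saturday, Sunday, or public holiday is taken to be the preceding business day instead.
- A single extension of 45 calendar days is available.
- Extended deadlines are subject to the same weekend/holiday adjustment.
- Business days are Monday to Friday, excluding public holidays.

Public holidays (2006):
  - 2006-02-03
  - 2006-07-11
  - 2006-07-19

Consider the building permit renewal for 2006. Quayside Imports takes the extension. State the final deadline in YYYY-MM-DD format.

The statutory due date is 2006-10-20.
2006-10-20 (Friday) is already a business day.
With the 45-day extension, 2006-10-20 becomes 2006-12-04.
Since 2006-12-04 is a Monday and not a holiday, the date is unchanged.
So the filing is due 2006-12-04.

2006-12-04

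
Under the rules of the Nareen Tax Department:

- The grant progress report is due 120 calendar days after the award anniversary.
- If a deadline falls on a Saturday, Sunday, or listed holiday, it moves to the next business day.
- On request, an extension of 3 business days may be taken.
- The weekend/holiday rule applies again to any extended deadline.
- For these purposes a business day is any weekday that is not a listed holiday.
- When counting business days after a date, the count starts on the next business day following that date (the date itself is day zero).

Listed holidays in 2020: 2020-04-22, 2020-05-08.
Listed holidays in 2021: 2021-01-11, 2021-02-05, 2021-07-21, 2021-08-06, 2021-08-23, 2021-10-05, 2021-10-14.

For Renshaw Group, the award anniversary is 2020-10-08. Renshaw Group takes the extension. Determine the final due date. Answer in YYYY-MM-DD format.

From 2020-10-08, 120 calendar days later is 2021-02-05.
2021-02-05 is a listed holiday; the next business day is 2021-02-08 (Monday).
Counting 3 further business days from 2021-02-08 reaches 2021-02-11.
Since 2021-02-11 is a Thursday and not a holiday, the date is unchanged.
Deadline: 2021-02-11.

2021-02-11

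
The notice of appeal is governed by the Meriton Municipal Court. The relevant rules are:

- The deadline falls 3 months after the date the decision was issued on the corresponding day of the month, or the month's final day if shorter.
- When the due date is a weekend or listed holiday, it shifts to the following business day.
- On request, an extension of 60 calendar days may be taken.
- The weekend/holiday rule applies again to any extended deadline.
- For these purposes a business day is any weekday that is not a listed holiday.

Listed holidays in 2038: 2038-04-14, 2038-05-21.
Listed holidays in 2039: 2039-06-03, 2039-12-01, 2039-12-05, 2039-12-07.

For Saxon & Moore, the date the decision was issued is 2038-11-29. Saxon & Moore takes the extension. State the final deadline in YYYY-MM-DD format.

2039-04-29

Moving 3 months forward from 2038-11-29 on the corresponding day gives 2039-02-28 (day 29 does not exist in February, so the month's last day is used).
2039-02-28 is a Monday and not a listed holiday, so it stands.
The 60-calendar-day extension moves the deadline from 2039-02-28 to 2039-04-29.
2039-04-29 (Friday) is already a business day.
So the filing is due 2039-04-29.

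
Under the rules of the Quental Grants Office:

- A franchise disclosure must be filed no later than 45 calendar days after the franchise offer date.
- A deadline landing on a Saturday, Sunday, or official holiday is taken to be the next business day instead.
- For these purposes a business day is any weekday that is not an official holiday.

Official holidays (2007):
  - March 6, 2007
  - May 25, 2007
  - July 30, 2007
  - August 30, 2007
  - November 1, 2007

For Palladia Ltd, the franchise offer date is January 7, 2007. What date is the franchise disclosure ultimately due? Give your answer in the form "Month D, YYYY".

Trigger date January 7, 2007 + 45 calendar days = February 21, 2007.
February 21, 2007 is a Wednesday and not a listed holiday, so it stands.
The final due date is February 21, 2007.

February 21, 2007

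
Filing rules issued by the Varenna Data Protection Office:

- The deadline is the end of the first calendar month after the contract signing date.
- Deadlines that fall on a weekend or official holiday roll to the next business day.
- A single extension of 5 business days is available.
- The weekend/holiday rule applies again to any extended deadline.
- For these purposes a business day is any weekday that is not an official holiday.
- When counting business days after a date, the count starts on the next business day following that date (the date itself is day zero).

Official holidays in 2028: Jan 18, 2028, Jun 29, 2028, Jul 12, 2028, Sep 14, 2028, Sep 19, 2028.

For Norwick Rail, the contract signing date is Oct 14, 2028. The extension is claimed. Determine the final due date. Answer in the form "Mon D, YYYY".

The first month after Oct 14, 2028 is November 2028, whose last day is Nov 30, 2028.
Nov 30, 2028 falls on a Thursday, which is a business day, so no adjustment is needed.
The 5-business-day extension runs from Nov 30, 2028 to Dec 7, 2028.
Dec 7, 2028 falls on a Thursday, which is a business day, so no adjustment is needed.
Deadline: Dec 7, 2028.

Dec 7, 2028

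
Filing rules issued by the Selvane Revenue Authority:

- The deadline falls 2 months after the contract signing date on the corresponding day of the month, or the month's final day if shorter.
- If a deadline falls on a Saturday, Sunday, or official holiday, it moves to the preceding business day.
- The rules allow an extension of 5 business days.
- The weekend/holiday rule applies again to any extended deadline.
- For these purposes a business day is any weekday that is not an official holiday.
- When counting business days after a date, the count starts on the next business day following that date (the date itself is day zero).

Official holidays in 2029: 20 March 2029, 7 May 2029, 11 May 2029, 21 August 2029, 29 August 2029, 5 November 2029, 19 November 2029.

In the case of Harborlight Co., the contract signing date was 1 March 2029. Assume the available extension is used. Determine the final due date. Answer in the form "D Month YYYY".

9 May 2029

2 months from 1 March 2029 is 1 May 2029.
1 May 2029 (Tuesday) is already a business day.
The 5-business-day extension runs from 1 May 2029 to 9 May 2029.
9 May 2029 falls on a Wednesday, which is a business day, so no adjustment is needed.
So the filing is due 9 May 2029.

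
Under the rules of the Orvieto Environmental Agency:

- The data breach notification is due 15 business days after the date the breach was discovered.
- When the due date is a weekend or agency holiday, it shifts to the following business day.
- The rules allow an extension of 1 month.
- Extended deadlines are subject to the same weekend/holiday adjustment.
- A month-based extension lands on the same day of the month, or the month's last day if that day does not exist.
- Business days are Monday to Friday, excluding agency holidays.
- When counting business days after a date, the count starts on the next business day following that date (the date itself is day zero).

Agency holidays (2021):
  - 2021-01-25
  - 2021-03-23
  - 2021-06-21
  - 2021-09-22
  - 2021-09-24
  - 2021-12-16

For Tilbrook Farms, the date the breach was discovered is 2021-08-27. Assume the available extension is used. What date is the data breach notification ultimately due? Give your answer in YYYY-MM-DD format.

2021-10-18

15 business days after 2021-08-27, excluding weekends and holidays, is 2021-09-17.
2021-09-17 is a Friday and not a listed holiday, so it stands.
Applying the 1 month extension: 1 month after 2021-09-17 is 2021-10-17.
2021-10-17 is a Sunday, so it moves to the next business day, 2021-10-18 (Monday).
The final due date is 2021-10-18.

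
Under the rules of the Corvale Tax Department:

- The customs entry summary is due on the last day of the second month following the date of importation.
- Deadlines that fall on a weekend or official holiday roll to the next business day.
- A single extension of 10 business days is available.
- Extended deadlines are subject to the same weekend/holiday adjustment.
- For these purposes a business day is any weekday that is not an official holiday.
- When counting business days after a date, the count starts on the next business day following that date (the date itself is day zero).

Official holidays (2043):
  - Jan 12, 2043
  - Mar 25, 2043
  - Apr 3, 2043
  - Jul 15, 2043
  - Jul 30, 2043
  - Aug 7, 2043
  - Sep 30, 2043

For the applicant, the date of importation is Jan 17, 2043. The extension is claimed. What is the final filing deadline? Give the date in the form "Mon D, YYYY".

Apr 15, 2043

The second month after Jan 17, 2043 is March 2043, whose last day is Mar 31, 2043.
Mar 31, 2043 is a Tuesday and not a listed holiday, so it stands.
Counting 10 further business days from Mar 31, 2043 reaches Apr 15, 2043.
Since Apr 15, 2043 is a Wednesday and not a holiday, the date is unchanged.
The final due date is Apr 15, 2043.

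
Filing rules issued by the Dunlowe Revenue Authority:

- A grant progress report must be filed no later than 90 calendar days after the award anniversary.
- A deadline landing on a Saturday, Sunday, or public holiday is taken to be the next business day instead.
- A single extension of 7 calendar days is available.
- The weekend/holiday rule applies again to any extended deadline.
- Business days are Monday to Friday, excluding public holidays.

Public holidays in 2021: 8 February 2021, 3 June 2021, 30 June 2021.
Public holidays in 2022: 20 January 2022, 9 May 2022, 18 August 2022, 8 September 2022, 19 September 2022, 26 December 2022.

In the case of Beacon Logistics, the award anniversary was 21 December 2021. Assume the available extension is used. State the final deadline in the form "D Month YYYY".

Adding 90 calendar days to 21 December 2021 gives 21 March 2022.
21 March 2022 (Monday) is already a business day.
Applying the 7-calendar-day extension: 21 March 2022 + 7 days = 28 March 2022.
28 March 2022 is a Monday and not a listed holiday, so it stands.
Final deadline: 28 March 2022.

28 March 2022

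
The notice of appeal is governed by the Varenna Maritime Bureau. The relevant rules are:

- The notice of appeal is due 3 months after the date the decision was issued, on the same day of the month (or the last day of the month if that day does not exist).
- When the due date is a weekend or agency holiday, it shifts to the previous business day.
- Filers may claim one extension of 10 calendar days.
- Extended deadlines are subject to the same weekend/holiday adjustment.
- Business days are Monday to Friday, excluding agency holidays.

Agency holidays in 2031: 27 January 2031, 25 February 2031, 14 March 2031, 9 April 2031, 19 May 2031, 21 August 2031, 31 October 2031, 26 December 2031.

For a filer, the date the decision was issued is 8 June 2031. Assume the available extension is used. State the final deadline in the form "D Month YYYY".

Moving 3 months forward from 8 June 2031 on the corresponding day gives 8 September 2031.
8 September 2031 falls on a Monday, which is a business day, so no adjustment is needed.
With the 10-day extension, 8 September 2031 becomes 18 September 2031.
18 September 2031 (Thursday) is already a business day.
The final due date is 18 September 2031.

18 September 2031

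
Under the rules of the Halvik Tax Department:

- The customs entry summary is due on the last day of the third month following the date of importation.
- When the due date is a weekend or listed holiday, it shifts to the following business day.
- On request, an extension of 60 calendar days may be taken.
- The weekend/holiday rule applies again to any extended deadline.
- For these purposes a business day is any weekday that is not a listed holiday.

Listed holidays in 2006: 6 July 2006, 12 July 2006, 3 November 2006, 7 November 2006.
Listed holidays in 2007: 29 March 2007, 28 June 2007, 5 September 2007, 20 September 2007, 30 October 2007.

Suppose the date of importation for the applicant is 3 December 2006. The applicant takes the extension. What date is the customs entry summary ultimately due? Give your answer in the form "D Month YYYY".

1 June 2007

3 months after 3 December 2006 is March 2007; that month ends on 31 March 2007.
31 March 2007 is a Saturday; the next business day is 2 April 2007 (Monday).
Add the 60 calendar-day extension to 2 April 2007: 1 June 2007.
1 June 2007 is a Friday and not a listed holiday, so it stands.
So the filing is due 1 June 2007.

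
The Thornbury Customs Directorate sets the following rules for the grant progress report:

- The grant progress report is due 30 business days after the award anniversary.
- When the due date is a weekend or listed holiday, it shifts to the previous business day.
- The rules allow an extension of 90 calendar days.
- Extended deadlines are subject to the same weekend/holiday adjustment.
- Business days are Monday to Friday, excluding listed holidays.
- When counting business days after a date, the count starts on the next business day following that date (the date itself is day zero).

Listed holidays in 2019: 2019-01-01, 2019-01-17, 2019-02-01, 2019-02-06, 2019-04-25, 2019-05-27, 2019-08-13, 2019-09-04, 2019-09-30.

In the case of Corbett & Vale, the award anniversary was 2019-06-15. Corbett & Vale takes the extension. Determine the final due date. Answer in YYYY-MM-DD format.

2019-10-24

30 business days after 2019-06-15, excluding weekends and holidays, is 2019-07-26.
2019-07-26 falls on a Friday, which is a business day, so no adjustment is needed.
Applying the 90-calendar-day extension: 2019-07-26 + 90 days = 2019-10-24.
2019-10-24 (Thursday) is already a business day.
Final deadline: 2019-10-24.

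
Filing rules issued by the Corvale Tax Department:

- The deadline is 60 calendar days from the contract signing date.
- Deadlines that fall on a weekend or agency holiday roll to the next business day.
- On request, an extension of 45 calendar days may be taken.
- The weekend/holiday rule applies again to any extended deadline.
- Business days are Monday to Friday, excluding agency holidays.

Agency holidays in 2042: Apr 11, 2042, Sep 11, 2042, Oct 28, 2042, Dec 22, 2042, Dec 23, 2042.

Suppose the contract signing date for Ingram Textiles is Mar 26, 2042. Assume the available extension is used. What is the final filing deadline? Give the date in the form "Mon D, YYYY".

Jul 10, 2042

From Mar 26, 2042, 60 calendar days later is May 25, 2042.
May 25, 2042 is a Sunday, so it moves to the next business day, May 26, 2042 (Monday).
Applying the 45-calendar-day extension: May 26, 2042 + 45 days = Jul 10, 2042.
Jul 10, 2042 (Thursday) is already a business day.
The final due date is Jul 10, 2042.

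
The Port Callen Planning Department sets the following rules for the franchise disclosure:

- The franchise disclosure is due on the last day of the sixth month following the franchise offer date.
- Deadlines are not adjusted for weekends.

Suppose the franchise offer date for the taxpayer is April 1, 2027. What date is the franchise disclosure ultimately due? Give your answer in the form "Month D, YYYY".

6 months after April 1, 2027 falls in October 2027; the last day of that month is October 31, 2027.
October 31, 2027 is a Sunday; no weekend or holiday adjustment applies.
So the filing is due October 31, 2027.

October 31, 2027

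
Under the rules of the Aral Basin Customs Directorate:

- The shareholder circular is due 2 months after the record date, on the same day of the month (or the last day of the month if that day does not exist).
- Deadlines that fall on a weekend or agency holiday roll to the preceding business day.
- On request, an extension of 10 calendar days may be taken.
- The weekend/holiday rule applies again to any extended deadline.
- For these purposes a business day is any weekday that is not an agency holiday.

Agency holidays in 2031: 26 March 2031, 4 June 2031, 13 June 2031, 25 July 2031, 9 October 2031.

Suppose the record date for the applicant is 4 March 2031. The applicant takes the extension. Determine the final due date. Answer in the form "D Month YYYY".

Moving 2 months forward from 4 March 2031 on the corresponding day gives 4 May 2031.
4 May 2031 is a Sunday, so it moves to the preceding business day, 2 May 2031 (Friday).
The 10-calendar-day extension moves the deadline from 2 May 2031 to 12 May 2031.
12 May 2031 is a Monday and not a listed holiday, so it stands.
Final deadline: 12 May 2031.

12 May 2031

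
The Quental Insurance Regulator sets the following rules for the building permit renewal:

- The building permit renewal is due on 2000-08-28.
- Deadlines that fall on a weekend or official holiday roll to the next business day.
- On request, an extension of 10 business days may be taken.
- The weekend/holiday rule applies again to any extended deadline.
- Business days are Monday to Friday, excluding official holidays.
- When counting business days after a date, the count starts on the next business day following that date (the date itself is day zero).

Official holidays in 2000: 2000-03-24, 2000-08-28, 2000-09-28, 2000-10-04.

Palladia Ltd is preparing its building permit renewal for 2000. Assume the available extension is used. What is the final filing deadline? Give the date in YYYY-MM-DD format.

2000-09-12

The stated deadline is 2000-08-28.
Because 2000-08-28 is a listed holiday, the deadline becomes 2000-08-29 (Tuesday).
Applying the 10-business-day extension: 10 business days after 2000-08-29 is 2000-09-12.
Since 2000-09-12 is a Tuesday and not a holiday, the date is unchanged.
Deadline: 2000-09-12.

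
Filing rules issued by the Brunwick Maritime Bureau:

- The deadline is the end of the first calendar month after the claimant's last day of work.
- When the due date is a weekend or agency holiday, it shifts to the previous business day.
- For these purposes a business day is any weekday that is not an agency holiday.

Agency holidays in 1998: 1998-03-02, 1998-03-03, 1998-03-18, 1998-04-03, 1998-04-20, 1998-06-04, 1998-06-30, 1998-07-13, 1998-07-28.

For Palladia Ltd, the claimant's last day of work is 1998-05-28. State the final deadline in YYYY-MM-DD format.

The first month after 1998-05-28 is June 1998, whose last day is 1998-06-30.
1998-06-30 is a listed holiday; the preceding business day is 1998-06-29 (Monday).
Deadline: 1998-06-29.

1998-06-29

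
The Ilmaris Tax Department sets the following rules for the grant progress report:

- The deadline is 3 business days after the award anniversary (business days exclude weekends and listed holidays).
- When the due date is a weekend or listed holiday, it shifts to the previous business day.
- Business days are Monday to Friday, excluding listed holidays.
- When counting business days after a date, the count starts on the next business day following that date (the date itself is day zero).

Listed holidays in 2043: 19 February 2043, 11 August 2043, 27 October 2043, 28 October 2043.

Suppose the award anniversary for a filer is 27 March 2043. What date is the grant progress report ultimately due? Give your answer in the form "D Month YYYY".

1 April 2043

Starting the day after 27 March 2043 and counting 3 business days lands on 1 April 2043.
1 April 2043 (Wednesday) is already a business day.
Deadline: 1 April 2043.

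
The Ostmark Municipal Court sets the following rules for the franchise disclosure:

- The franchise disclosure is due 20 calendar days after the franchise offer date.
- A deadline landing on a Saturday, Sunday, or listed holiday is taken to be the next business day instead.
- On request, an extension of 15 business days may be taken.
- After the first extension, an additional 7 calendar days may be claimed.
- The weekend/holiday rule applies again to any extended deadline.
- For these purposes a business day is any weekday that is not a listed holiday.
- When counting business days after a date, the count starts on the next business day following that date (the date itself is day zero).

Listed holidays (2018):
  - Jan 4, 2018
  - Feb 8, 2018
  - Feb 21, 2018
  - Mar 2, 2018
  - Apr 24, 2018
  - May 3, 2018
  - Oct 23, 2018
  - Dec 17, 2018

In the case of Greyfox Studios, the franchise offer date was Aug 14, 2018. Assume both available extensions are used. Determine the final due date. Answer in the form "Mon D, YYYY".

Adding 20 calendar days to Aug 14, 2018 gives Sep 3, 2018.
Sep 3, 2018 (Monday) is already a business day.
The 15-business-day extension runs from Sep 3, 2018 to Sep 24, 2018.
Sep 24, 2018 is a Monday and not a listed holiday, so it stands.
Add the 7 calendar-day extension to Sep 24, 2018: Oct 1, 2018.
Since Oct 1, 2018 is a Monday and not a holiday, the date is unchanged.
Deadline: Oct 1, 2018.

Oct 1, 2018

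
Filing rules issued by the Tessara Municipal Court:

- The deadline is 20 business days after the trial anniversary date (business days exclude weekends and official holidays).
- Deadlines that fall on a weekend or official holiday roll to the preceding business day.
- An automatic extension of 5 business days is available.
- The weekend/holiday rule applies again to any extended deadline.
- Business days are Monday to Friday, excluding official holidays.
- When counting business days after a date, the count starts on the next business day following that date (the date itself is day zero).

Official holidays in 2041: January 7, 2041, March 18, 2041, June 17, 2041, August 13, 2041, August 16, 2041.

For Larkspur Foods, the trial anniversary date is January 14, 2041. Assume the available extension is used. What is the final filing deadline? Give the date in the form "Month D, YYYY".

February 18, 2041

20 business days after January 14, 2041, excluding weekends and holidays, is February 11, 2041.
Since February 11, 2041 is a Monday and not a holiday, the date is unchanged.
The 5-business-day extension runs from February 11, 2041 to February 18, 2041.
February 18, 2041 is a Monday and not a listed holiday, so it stands.
Deadline: February 18, 2041.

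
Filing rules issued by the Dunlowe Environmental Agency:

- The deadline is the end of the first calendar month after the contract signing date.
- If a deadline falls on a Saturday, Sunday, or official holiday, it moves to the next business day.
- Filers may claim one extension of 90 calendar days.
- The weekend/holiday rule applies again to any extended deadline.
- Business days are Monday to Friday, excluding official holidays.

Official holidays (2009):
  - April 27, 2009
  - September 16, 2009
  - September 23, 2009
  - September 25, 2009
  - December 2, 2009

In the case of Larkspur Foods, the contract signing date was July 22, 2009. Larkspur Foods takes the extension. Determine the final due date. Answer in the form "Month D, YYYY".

The first month after July 22, 2009 is August 2009, whose last day is August 31, 2009.
Since August 31, 2009 is a Monday and not a holiday, the date is unchanged.
Add the 90 calendar-day extension to August 31, 2009: November 29, 2009.
November 29, 2009 is a Sunday, so it moves to the next business day, November 30, 2009 (Monday).
Deadline: November 30, 2009.

November 30, 2009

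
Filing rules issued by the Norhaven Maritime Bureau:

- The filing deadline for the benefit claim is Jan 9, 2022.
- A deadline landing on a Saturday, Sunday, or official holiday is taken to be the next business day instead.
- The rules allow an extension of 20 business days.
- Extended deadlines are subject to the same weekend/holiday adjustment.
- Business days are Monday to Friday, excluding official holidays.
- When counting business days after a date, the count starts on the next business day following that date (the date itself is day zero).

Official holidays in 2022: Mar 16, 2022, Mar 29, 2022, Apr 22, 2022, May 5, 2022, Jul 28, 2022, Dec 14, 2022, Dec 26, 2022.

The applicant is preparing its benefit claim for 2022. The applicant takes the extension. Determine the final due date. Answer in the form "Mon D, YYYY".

Feb 7, 2022

The stated deadline is Jan 9, 2022.
Because Jan 9, 2022 is a Sunday, the deadline becomes Jan 10, 2022 (Monday).
The 20-business-day extension runs from Jan 10, 2022 to Feb 7, 2022.
Since Feb 7, 2022 is a Monday and not a holiday, the date is unchanged.
Deadline: Feb 7, 2022.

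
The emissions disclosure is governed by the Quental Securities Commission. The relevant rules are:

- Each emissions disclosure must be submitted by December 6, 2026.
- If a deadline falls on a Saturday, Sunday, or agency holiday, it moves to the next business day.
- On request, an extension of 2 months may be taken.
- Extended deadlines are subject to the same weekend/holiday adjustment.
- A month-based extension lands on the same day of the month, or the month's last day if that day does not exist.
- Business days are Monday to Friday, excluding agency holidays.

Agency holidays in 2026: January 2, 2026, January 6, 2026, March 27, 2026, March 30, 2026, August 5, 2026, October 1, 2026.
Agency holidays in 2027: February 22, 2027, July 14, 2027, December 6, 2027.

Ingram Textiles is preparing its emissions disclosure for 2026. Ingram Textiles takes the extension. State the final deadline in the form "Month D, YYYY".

Start from the fixed due date, December 6, 2026.
Because December 6, 2026 is a Sunday, the deadline becomes December 7, 2026 (Monday).
Applying the 2 months extension: 2 months after December 7, 2026 is February 7, 2027.
February 7, 2027 falls on a Sunday. Rolling to the next business day gives February 8, 2027, a Monday.
The final due date is February 8, 2027.

February 8, 2027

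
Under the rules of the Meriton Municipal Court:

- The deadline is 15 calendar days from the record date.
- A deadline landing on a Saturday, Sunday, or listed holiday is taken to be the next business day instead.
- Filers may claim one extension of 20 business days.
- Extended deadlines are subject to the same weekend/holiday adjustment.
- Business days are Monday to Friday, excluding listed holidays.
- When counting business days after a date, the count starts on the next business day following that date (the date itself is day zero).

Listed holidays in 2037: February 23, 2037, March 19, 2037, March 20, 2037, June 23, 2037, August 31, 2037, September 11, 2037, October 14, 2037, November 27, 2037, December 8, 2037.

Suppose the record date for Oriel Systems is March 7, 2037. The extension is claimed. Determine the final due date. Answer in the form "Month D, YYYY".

Adding 15 calendar days to March 7, 2037 gives March 22, 2037.
Because March 22, 2037 is a Sunday, the deadline becomes March 23, 2037 (Monday).
The 20-business-day extension runs from March 23, 2037 to April 20, 2037.
April 20, 2037 is a Monday and not a listed holiday, so it stands.
Deadline: April 20, 2037.

April 20, 2037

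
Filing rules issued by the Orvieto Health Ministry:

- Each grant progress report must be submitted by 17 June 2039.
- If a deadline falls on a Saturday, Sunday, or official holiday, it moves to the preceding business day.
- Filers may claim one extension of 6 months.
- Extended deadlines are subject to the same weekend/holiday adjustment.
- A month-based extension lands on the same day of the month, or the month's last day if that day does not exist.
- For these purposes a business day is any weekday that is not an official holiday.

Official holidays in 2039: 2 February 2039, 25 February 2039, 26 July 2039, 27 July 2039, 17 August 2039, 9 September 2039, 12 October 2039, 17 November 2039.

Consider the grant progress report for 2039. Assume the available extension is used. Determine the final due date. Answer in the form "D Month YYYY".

The stated deadline is 17 June 2039.
17 June 2039 (Friday) is already a business day.
Add 6 months to 17 June 2039: 17 December 2039.
Because 17 December 2039 is a Saturday, the deadline becomes 16 December 2039 (Friday).
So the filing is due 16 December 2039.

16 December 2039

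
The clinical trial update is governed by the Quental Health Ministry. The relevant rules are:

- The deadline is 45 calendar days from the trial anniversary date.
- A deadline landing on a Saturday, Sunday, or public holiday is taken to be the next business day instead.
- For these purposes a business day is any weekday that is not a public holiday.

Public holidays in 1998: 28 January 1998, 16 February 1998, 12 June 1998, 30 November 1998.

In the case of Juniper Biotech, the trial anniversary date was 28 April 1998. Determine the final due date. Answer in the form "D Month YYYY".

15 June 1998

From 28 April 1998, 45 calendar days later is 12 June 1998.
12 June 1998 is a listed holiday, so it moves to the next business day, 15 June 1998 (Monday).
The final due date is 15 June 1998.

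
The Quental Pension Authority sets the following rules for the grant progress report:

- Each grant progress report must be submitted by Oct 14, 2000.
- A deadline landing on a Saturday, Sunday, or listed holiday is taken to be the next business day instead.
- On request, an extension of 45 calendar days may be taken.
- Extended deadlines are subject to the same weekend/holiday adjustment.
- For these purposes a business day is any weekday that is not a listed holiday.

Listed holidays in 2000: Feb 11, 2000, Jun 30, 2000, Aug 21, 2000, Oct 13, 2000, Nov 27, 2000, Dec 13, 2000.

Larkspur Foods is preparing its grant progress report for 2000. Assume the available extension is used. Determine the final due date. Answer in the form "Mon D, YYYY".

The stated deadline is Oct 14, 2000.
Oct 14, 2000 is a Saturday; the next business day is Oct 16, 2000 (Monday).
Applying the 45-calendar-day extension: Oct 16, 2000 + 45 days = Nov 30, 2000.
Nov 30, 2000 falls on a Thursday, which is a business day, so no adjustment is needed.
Deadline: Nov 30, 2000.

Nov 30, 2000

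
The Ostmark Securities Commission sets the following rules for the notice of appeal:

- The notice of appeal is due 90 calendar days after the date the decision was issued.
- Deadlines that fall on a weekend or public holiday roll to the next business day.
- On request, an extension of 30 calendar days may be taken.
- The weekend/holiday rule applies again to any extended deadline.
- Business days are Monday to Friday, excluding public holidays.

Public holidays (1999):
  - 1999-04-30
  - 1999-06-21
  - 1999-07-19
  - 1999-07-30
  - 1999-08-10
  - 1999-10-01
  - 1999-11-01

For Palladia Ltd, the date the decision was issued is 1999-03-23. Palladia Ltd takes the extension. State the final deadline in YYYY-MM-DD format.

From 1999-03-23, 90 calendar days later is 1999-06-21.
1999-06-21 is a listed holiday, so it moves to the next business day, 1999-06-22 (Tuesday).
Add the 30 calendar-day extension to 1999-06-22: 1999-07-22.
1999-07-22 (Thursday) is already a business day.
Deadline: 1999-07-22.

1999-07-22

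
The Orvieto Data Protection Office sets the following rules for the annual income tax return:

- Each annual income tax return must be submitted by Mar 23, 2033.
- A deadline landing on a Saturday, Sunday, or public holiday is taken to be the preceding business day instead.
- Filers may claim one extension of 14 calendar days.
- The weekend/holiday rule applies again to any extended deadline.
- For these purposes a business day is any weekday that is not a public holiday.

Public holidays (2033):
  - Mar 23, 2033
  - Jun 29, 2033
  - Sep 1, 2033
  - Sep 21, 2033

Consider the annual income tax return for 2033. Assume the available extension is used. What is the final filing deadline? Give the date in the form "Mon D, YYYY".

Apr 5, 2033

Start from the fixed due date, Mar 23, 2033.
Mar 23, 2033 is a listed holiday; the preceding business day is Mar 22, 2033 (Tuesday).
The 14-calendar-day extension moves the deadline from Mar 22, 2033 to Apr 5, 2033.
Apr 5, 2033 is a Tuesday and not a listed holiday, so it stands.
Deadline: Apr 5, 2033.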